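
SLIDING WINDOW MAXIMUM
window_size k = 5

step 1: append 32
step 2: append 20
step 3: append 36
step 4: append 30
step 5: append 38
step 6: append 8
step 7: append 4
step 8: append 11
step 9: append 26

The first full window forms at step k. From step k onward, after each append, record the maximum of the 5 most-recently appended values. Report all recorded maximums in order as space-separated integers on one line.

Answer: 38 38 38 38 38

Derivation:
step 1: append 32 -> window=[32] (not full yet)
step 2: append 20 -> window=[32, 20] (not full yet)
step 3: append 36 -> window=[32, 20, 36] (not full yet)
step 4: append 30 -> window=[32, 20, 36, 30] (not full yet)
step 5: append 38 -> window=[32, 20, 36, 30, 38] -> max=38
step 6: append 8 -> window=[20, 36, 30, 38, 8] -> max=38
step 7: append 4 -> window=[36, 30, 38, 8, 4] -> max=38
step 8: append 11 -> window=[30, 38, 8, 4, 11] -> max=38
step 9: append 26 -> window=[38, 8, 4, 11, 26] -> max=38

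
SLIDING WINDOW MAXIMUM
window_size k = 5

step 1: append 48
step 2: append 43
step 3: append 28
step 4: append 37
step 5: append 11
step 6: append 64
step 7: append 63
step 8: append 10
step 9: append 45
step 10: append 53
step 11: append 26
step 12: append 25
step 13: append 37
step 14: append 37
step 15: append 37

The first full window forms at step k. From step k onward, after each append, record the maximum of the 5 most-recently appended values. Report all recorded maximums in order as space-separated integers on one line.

step 1: append 48 -> window=[48] (not full yet)
step 2: append 43 -> window=[48, 43] (not full yet)
step 3: append 28 -> window=[48, 43, 28] (not full yet)
step 4: append 37 -> window=[48, 43, 28, 37] (not full yet)
step 5: append 11 -> window=[48, 43, 28, 37, 11] -> max=48
step 6: append 64 -> window=[43, 28, 37, 11, 64] -> max=64
step 7: append 63 -> window=[28, 37, 11, 64, 63] -> max=64
step 8: append 10 -> window=[37, 11, 64, 63, 10] -> max=64
step 9: append 45 -> window=[11, 64, 63, 10, 45] -> max=64
step 10: append 53 -> window=[64, 63, 10, 45, 53] -> max=64
step 11: append 26 -> window=[63, 10, 45, 53, 26] -> max=63
step 12: append 25 -> window=[10, 45, 53, 26, 25] -> max=53
step 13: append 37 -> window=[45, 53, 26, 25, 37] -> max=53
step 14: append 37 -> window=[53, 26, 25, 37, 37] -> max=53
step 15: append 37 -> window=[26, 25, 37, 37, 37] -> max=37

Answer: 48 64 64 64 64 64 63 53 53 53 37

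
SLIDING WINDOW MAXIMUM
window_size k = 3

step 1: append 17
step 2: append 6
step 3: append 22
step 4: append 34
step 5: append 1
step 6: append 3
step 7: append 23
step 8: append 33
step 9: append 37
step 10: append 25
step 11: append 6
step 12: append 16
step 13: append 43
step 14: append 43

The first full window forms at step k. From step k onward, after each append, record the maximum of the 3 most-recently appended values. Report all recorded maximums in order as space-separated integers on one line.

step 1: append 17 -> window=[17] (not full yet)
step 2: append 6 -> window=[17, 6] (not full yet)
step 3: append 22 -> window=[17, 6, 22] -> max=22
step 4: append 34 -> window=[6, 22, 34] -> max=34
step 5: append 1 -> window=[22, 34, 1] -> max=34
step 6: append 3 -> window=[34, 1, 3] -> max=34
step 7: append 23 -> window=[1, 3, 23] -> max=23
step 8: append 33 -> window=[3, 23, 33] -> max=33
step 9: append 37 -> window=[23, 33, 37] -> max=37
step 10: append 25 -> window=[33, 37, 25] -> max=37
step 11: append 6 -> window=[37, 25, 6] -> max=37
step 12: append 16 -> window=[25, 6, 16] -> max=25
step 13: append 43 -> window=[6, 16, 43] -> max=43
step 14: append 43 -> window=[16, 43, 43] -> max=43

Answer: 22 34 34 34 23 33 37 37 37 25 43 43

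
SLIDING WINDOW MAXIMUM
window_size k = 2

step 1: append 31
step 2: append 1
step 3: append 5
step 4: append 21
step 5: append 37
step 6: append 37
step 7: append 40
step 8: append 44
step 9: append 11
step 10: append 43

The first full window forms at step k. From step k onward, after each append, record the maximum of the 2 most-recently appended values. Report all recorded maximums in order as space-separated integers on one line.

step 1: append 31 -> window=[31] (not full yet)
step 2: append 1 -> window=[31, 1] -> max=31
step 3: append 5 -> window=[1, 5] -> max=5
step 4: append 21 -> window=[5, 21] -> max=21
step 5: append 37 -> window=[21, 37] -> max=37
step 6: append 37 -> window=[37, 37] -> max=37
step 7: append 40 -> window=[37, 40] -> max=40
step 8: append 44 -> window=[40, 44] -> max=44
step 9: append 11 -> window=[44, 11] -> max=44
step 10: append 43 -> window=[11, 43] -> max=43

Answer: 31 5 21 37 37 40 44 44 43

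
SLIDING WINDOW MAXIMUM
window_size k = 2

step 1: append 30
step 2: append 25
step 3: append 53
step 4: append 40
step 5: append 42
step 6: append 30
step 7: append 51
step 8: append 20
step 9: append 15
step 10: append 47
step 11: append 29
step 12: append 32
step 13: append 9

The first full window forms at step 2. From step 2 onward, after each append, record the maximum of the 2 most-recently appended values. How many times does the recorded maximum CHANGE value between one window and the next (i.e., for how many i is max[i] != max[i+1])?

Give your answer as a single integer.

Answer: 6

Derivation:
step 1: append 30 -> window=[30] (not full yet)
step 2: append 25 -> window=[30, 25] -> max=30
step 3: append 53 -> window=[25, 53] -> max=53
step 4: append 40 -> window=[53, 40] -> max=53
step 5: append 42 -> window=[40, 42] -> max=42
step 6: append 30 -> window=[42, 30] -> max=42
step 7: append 51 -> window=[30, 51] -> max=51
step 8: append 20 -> window=[51, 20] -> max=51
step 9: append 15 -> window=[20, 15] -> max=20
step 10: append 47 -> window=[15, 47] -> max=47
step 11: append 29 -> window=[47, 29] -> max=47
step 12: append 32 -> window=[29, 32] -> max=32
step 13: append 9 -> window=[32, 9] -> max=32
Recorded maximums: 30 53 53 42 42 51 51 20 47 47 32 32
Changes between consecutive maximums: 6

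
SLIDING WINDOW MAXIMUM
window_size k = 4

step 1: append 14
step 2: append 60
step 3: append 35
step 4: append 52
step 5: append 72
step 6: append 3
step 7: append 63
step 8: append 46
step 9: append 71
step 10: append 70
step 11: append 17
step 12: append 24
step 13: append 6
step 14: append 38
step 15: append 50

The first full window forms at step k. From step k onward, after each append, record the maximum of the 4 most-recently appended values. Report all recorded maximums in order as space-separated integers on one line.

step 1: append 14 -> window=[14] (not full yet)
step 2: append 60 -> window=[14, 60] (not full yet)
step 3: append 35 -> window=[14, 60, 35] (not full yet)
step 4: append 52 -> window=[14, 60, 35, 52] -> max=60
step 5: append 72 -> window=[60, 35, 52, 72] -> max=72
step 6: append 3 -> window=[35, 52, 72, 3] -> max=72
step 7: append 63 -> window=[52, 72, 3, 63] -> max=72
step 8: append 46 -> window=[72, 3, 63, 46] -> max=72
step 9: append 71 -> window=[3, 63, 46, 71] -> max=71
step 10: append 70 -> window=[63, 46, 71, 70] -> max=71
step 11: append 17 -> window=[46, 71, 70, 17] -> max=71
step 12: append 24 -> window=[71, 70, 17, 24] -> max=71
step 13: append 6 -> window=[70, 17, 24, 6] -> max=70
step 14: append 38 -> window=[17, 24, 6, 38] -> max=38
step 15: append 50 -> window=[24, 6, 38, 50] -> max=50

Answer: 60 72 72 72 72 71 71 71 71 70 38 50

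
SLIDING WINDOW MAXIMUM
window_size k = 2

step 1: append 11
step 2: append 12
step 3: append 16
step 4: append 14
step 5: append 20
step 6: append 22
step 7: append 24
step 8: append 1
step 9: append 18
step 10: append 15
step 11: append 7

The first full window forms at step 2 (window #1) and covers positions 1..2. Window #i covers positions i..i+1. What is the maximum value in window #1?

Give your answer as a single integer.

Answer: 12

Derivation:
step 1: append 11 -> window=[11] (not full yet)
step 2: append 12 -> window=[11, 12] -> max=12
Window #1 max = 12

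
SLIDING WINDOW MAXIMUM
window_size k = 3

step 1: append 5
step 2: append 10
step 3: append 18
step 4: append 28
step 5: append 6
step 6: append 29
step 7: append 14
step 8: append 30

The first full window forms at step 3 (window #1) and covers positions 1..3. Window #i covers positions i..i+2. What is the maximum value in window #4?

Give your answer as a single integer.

Answer: 29

Derivation:
step 1: append 5 -> window=[5] (not full yet)
step 2: append 10 -> window=[5, 10] (not full yet)
step 3: append 18 -> window=[5, 10, 18] -> max=18
step 4: append 28 -> window=[10, 18, 28] -> max=28
step 5: append 6 -> window=[18, 28, 6] -> max=28
step 6: append 29 -> window=[28, 6, 29] -> max=29
Window #4 max = 29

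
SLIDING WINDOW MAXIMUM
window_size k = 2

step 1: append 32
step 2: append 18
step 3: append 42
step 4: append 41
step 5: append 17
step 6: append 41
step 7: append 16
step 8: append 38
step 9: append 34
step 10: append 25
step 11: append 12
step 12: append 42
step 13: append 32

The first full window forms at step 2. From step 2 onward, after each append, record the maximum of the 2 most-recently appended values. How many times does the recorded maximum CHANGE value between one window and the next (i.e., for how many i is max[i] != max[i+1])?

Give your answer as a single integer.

Answer: 6

Derivation:
step 1: append 32 -> window=[32] (not full yet)
step 2: append 18 -> window=[32, 18] -> max=32
step 3: append 42 -> window=[18, 42] -> max=42
step 4: append 41 -> window=[42, 41] -> max=42
step 5: append 17 -> window=[41, 17] -> max=41
step 6: append 41 -> window=[17, 41] -> max=41
step 7: append 16 -> window=[41, 16] -> max=41
step 8: append 38 -> window=[16, 38] -> max=38
step 9: append 34 -> window=[38, 34] -> max=38
step 10: append 25 -> window=[34, 25] -> max=34
step 11: append 12 -> window=[25, 12] -> max=25
step 12: append 42 -> window=[12, 42] -> max=42
step 13: append 32 -> window=[42, 32] -> max=42
Recorded maximums: 32 42 42 41 41 41 38 38 34 25 42 42
Changes between consecutive maximums: 6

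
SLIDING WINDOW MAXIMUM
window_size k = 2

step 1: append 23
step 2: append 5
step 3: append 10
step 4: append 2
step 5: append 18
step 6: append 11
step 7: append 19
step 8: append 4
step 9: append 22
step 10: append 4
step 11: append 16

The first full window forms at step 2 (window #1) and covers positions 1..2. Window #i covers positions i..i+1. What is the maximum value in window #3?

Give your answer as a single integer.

Answer: 10

Derivation:
step 1: append 23 -> window=[23] (not full yet)
step 2: append 5 -> window=[23, 5] -> max=23
step 3: append 10 -> window=[5, 10] -> max=10
step 4: append 2 -> window=[10, 2] -> max=10
Window #3 max = 10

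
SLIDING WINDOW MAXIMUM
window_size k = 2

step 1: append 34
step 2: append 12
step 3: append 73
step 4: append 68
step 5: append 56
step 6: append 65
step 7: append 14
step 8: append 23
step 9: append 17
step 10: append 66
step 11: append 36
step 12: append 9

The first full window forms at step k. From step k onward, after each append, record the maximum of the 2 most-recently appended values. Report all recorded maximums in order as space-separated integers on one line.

Answer: 34 73 73 68 65 65 23 23 66 66 36

Derivation:
step 1: append 34 -> window=[34] (not full yet)
step 2: append 12 -> window=[34, 12] -> max=34
step 3: append 73 -> window=[12, 73] -> max=73
step 4: append 68 -> window=[73, 68] -> max=73
step 5: append 56 -> window=[68, 56] -> max=68
step 6: append 65 -> window=[56, 65] -> max=65
step 7: append 14 -> window=[65, 14] -> max=65
step 8: append 23 -> window=[14, 23] -> max=23
step 9: append 17 -> window=[23, 17] -> max=23
step 10: append 66 -> window=[17, 66] -> max=66
step 11: append 36 -> window=[66, 36] -> max=66
step 12: append 9 -> window=[36, 9] -> max=36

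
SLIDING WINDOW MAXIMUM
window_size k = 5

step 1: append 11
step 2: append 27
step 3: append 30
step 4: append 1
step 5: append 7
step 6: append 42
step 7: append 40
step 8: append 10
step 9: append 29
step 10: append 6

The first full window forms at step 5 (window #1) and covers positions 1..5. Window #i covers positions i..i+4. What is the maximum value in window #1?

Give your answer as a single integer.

step 1: append 11 -> window=[11] (not full yet)
step 2: append 27 -> window=[11, 27] (not full yet)
step 3: append 30 -> window=[11, 27, 30] (not full yet)
step 4: append 1 -> window=[11, 27, 30, 1] (not full yet)
step 5: append 7 -> window=[11, 27, 30, 1, 7] -> max=30
Window #1 max = 30

Answer: 30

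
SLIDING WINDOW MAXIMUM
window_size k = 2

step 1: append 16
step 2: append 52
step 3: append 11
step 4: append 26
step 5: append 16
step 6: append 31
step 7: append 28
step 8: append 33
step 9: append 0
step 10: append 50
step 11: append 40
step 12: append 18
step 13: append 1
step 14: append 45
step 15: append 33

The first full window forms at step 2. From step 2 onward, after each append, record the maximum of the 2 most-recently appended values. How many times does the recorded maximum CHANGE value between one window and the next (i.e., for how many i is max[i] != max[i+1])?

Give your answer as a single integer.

step 1: append 16 -> window=[16] (not full yet)
step 2: append 52 -> window=[16, 52] -> max=52
step 3: append 11 -> window=[52, 11] -> max=52
step 4: append 26 -> window=[11, 26] -> max=26
step 5: append 16 -> window=[26, 16] -> max=26
step 6: append 31 -> window=[16, 31] -> max=31
step 7: append 28 -> window=[31, 28] -> max=31
step 8: append 33 -> window=[28, 33] -> max=33
step 9: append 0 -> window=[33, 0] -> max=33
step 10: append 50 -> window=[0, 50] -> max=50
step 11: append 40 -> window=[50, 40] -> max=50
step 12: append 18 -> window=[40, 18] -> max=40
step 13: append 1 -> window=[18, 1] -> max=18
step 14: append 45 -> window=[1, 45] -> max=45
step 15: append 33 -> window=[45, 33] -> max=45
Recorded maximums: 52 52 26 26 31 31 33 33 50 50 40 18 45 45
Changes between consecutive maximums: 7

Answer: 7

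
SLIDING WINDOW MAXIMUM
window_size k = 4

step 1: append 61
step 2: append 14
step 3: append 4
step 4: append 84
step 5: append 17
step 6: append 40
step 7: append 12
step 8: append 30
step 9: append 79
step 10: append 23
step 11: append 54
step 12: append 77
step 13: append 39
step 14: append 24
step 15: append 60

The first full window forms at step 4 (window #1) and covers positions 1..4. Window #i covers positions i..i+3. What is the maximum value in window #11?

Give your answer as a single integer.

Answer: 77

Derivation:
step 1: append 61 -> window=[61] (not full yet)
step 2: append 14 -> window=[61, 14] (not full yet)
step 3: append 4 -> window=[61, 14, 4] (not full yet)
step 4: append 84 -> window=[61, 14, 4, 84] -> max=84
step 5: append 17 -> window=[14, 4, 84, 17] -> max=84
step 6: append 40 -> window=[4, 84, 17, 40] -> max=84
step 7: append 12 -> window=[84, 17, 40, 12] -> max=84
step 8: append 30 -> window=[17, 40, 12, 30] -> max=40
step 9: append 79 -> window=[40, 12, 30, 79] -> max=79
step 10: append 23 -> window=[12, 30, 79, 23] -> max=79
step 11: append 54 -> window=[30, 79, 23, 54] -> max=79
step 12: append 77 -> window=[79, 23, 54, 77] -> max=79
step 13: append 39 -> window=[23, 54, 77, 39] -> max=77
step 14: append 24 -> window=[54, 77, 39, 24] -> max=77
Window #11 max = 77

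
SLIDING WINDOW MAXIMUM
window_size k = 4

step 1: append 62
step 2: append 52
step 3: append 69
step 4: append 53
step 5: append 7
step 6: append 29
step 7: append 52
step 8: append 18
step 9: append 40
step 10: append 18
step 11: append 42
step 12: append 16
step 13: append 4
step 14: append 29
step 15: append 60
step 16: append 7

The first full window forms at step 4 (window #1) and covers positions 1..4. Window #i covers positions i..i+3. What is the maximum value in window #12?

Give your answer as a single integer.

Answer: 60

Derivation:
step 1: append 62 -> window=[62] (not full yet)
step 2: append 52 -> window=[62, 52] (not full yet)
step 3: append 69 -> window=[62, 52, 69] (not full yet)
step 4: append 53 -> window=[62, 52, 69, 53] -> max=69
step 5: append 7 -> window=[52, 69, 53, 7] -> max=69
step 6: append 29 -> window=[69, 53, 7, 29] -> max=69
step 7: append 52 -> window=[53, 7, 29, 52] -> max=53
step 8: append 18 -> window=[7, 29, 52, 18] -> max=52
step 9: append 40 -> window=[29, 52, 18, 40] -> max=52
step 10: append 18 -> window=[52, 18, 40, 18] -> max=52
step 11: append 42 -> window=[18, 40, 18, 42] -> max=42
step 12: append 16 -> window=[40, 18, 42, 16] -> max=42
step 13: append 4 -> window=[18, 42, 16, 4] -> max=42
step 14: append 29 -> window=[42, 16, 4, 29] -> max=42
step 15: append 60 -> window=[16, 4, 29, 60] -> max=60
Window #12 max = 60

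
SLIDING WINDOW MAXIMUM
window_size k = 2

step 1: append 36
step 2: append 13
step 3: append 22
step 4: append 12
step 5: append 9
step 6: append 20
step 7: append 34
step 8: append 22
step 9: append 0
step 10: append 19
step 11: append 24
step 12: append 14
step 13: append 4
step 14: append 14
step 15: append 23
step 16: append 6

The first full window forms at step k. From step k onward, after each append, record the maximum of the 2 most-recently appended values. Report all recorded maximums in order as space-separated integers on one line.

step 1: append 36 -> window=[36] (not full yet)
step 2: append 13 -> window=[36, 13] -> max=36
step 3: append 22 -> window=[13, 22] -> max=22
step 4: append 12 -> window=[22, 12] -> max=22
step 5: append 9 -> window=[12, 9] -> max=12
step 6: append 20 -> window=[9, 20] -> max=20
step 7: append 34 -> window=[20, 34] -> max=34
step 8: append 22 -> window=[34, 22] -> max=34
step 9: append 0 -> window=[22, 0] -> max=22
step 10: append 19 -> window=[0, 19] -> max=19
step 11: append 24 -> window=[19, 24] -> max=24
step 12: append 14 -> window=[24, 14] -> max=24
step 13: append 4 -> window=[14, 4] -> max=14
step 14: append 14 -> window=[4, 14] -> max=14
step 15: append 23 -> window=[14, 23] -> max=23
step 16: append 6 -> window=[23, 6] -> max=23

Answer: 36 22 22 12 20 34 34 22 19 24 24 14 14 23 23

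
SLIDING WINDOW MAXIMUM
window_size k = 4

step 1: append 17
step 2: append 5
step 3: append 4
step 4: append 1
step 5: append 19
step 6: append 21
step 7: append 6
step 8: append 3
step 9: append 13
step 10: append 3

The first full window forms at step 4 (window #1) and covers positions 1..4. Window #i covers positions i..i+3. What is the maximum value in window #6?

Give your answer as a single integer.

step 1: append 17 -> window=[17] (not full yet)
step 2: append 5 -> window=[17, 5] (not full yet)
step 3: append 4 -> window=[17, 5, 4] (not full yet)
step 4: append 1 -> window=[17, 5, 4, 1] -> max=17
step 5: append 19 -> window=[5, 4, 1, 19] -> max=19
step 6: append 21 -> window=[4, 1, 19, 21] -> max=21
step 7: append 6 -> window=[1, 19, 21, 6] -> max=21
step 8: append 3 -> window=[19, 21, 6, 3] -> max=21
step 9: append 13 -> window=[21, 6, 3, 13] -> max=21
Window #6 max = 21

Answer: 21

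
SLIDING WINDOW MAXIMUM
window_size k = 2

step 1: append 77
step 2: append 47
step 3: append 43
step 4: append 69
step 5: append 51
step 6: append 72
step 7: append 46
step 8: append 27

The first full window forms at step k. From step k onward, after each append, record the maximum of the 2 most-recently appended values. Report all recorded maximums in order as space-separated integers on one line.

step 1: append 77 -> window=[77] (not full yet)
step 2: append 47 -> window=[77, 47] -> max=77
step 3: append 43 -> window=[47, 43] -> max=47
step 4: append 69 -> window=[43, 69] -> max=69
step 5: append 51 -> window=[69, 51] -> max=69
step 6: append 72 -> window=[51, 72] -> max=72
step 7: append 46 -> window=[72, 46] -> max=72
step 8: append 27 -> window=[46, 27] -> max=46

Answer: 77 47 69 69 72 72 46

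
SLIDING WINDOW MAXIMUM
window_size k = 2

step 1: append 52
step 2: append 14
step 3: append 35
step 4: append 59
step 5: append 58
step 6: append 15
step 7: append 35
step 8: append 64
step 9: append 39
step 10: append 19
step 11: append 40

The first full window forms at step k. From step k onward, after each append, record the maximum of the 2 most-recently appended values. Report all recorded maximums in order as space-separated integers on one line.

step 1: append 52 -> window=[52] (not full yet)
step 2: append 14 -> window=[52, 14] -> max=52
step 3: append 35 -> window=[14, 35] -> max=35
step 4: append 59 -> window=[35, 59] -> max=59
step 5: append 58 -> window=[59, 58] -> max=59
step 6: append 15 -> window=[58, 15] -> max=58
step 7: append 35 -> window=[15, 35] -> max=35
step 8: append 64 -> window=[35, 64] -> max=64
step 9: append 39 -> window=[64, 39] -> max=64
step 10: append 19 -> window=[39, 19] -> max=39
step 11: append 40 -> window=[19, 40] -> max=40

Answer: 52 35 59 59 58 35 64 64 39 40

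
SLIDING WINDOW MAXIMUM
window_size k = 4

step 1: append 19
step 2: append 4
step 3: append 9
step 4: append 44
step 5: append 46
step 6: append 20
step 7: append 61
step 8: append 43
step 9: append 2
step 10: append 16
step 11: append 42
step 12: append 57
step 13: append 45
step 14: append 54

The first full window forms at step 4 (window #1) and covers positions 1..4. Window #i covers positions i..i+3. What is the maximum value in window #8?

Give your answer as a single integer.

step 1: append 19 -> window=[19] (not full yet)
step 2: append 4 -> window=[19, 4] (not full yet)
step 3: append 9 -> window=[19, 4, 9] (not full yet)
step 4: append 44 -> window=[19, 4, 9, 44] -> max=44
step 5: append 46 -> window=[4, 9, 44, 46] -> max=46
step 6: append 20 -> window=[9, 44, 46, 20] -> max=46
step 7: append 61 -> window=[44, 46, 20, 61] -> max=61
step 8: append 43 -> window=[46, 20, 61, 43] -> max=61
step 9: append 2 -> window=[20, 61, 43, 2] -> max=61
step 10: append 16 -> window=[61, 43, 2, 16] -> max=61
step 11: append 42 -> window=[43, 2, 16, 42] -> max=43
Window #8 max = 43

Answer: 43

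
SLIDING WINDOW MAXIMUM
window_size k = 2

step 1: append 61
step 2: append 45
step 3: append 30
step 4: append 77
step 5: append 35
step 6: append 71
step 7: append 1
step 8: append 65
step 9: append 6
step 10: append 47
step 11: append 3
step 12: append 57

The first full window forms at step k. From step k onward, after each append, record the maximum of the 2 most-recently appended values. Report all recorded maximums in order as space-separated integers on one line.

step 1: append 61 -> window=[61] (not full yet)
step 2: append 45 -> window=[61, 45] -> max=61
step 3: append 30 -> window=[45, 30] -> max=45
step 4: append 77 -> window=[30, 77] -> max=77
step 5: append 35 -> window=[77, 35] -> max=77
step 6: append 71 -> window=[35, 71] -> max=71
step 7: append 1 -> window=[71, 1] -> max=71
step 8: append 65 -> window=[1, 65] -> max=65
step 9: append 6 -> window=[65, 6] -> max=65
step 10: append 47 -> window=[6, 47] -> max=47
step 11: append 3 -> window=[47, 3] -> max=47
step 12: append 57 -> window=[3, 57] -> max=57

Answer: 61 45 77 77 71 71 65 65 47 47 57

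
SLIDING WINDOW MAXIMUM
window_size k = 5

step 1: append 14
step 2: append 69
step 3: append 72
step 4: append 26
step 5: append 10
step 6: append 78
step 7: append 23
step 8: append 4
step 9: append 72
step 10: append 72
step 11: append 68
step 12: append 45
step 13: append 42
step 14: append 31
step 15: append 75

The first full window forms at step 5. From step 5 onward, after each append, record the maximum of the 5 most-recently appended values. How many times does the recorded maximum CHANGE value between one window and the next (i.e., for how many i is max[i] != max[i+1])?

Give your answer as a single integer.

step 1: append 14 -> window=[14] (not full yet)
step 2: append 69 -> window=[14, 69] (not full yet)
step 3: append 72 -> window=[14, 69, 72] (not full yet)
step 4: append 26 -> window=[14, 69, 72, 26] (not full yet)
step 5: append 10 -> window=[14, 69, 72, 26, 10] -> max=72
step 6: append 78 -> window=[69, 72, 26, 10, 78] -> max=78
step 7: append 23 -> window=[72, 26, 10, 78, 23] -> max=78
step 8: append 4 -> window=[26, 10, 78, 23, 4] -> max=78
step 9: append 72 -> window=[10, 78, 23, 4, 72] -> max=78
step 10: append 72 -> window=[78, 23, 4, 72, 72] -> max=78
step 11: append 68 -> window=[23, 4, 72, 72, 68] -> max=72
step 12: append 45 -> window=[4, 72, 72, 68, 45] -> max=72
step 13: append 42 -> window=[72, 72, 68, 45, 42] -> max=72
step 14: append 31 -> window=[72, 68, 45, 42, 31] -> max=72
step 15: append 75 -> window=[68, 45, 42, 31, 75] -> max=75
Recorded maximums: 72 78 78 78 78 78 72 72 72 72 75
Changes between consecutive maximums: 3

Answer: 3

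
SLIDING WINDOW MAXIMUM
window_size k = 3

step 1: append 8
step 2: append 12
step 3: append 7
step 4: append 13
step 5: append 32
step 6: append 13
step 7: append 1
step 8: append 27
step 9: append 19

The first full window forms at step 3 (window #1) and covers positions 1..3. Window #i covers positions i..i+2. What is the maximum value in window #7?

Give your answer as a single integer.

step 1: append 8 -> window=[8] (not full yet)
step 2: append 12 -> window=[8, 12] (not full yet)
step 3: append 7 -> window=[8, 12, 7] -> max=12
step 4: append 13 -> window=[12, 7, 13] -> max=13
step 5: append 32 -> window=[7, 13, 32] -> max=32
step 6: append 13 -> window=[13, 32, 13] -> max=32
step 7: append 1 -> window=[32, 13, 1] -> max=32
step 8: append 27 -> window=[13, 1, 27] -> max=27
step 9: append 19 -> window=[1, 27, 19] -> max=27
Window #7 max = 27

Answer: 27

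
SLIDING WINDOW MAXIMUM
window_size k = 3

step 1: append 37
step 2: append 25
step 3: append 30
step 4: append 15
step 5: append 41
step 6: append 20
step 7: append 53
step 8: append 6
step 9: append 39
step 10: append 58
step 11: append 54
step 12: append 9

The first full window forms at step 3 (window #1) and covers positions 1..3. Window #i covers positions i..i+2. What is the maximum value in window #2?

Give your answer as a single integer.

step 1: append 37 -> window=[37] (not full yet)
step 2: append 25 -> window=[37, 25] (not full yet)
step 3: append 30 -> window=[37, 25, 30] -> max=37
step 4: append 15 -> window=[25, 30, 15] -> max=30
Window #2 max = 30

Answer: 30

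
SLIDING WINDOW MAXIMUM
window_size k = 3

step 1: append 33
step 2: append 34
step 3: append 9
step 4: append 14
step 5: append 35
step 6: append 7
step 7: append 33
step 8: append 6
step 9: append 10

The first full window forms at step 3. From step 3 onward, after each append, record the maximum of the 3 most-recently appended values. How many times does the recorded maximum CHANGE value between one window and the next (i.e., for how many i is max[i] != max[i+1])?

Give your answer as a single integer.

step 1: append 33 -> window=[33] (not full yet)
step 2: append 34 -> window=[33, 34] (not full yet)
step 3: append 9 -> window=[33, 34, 9] -> max=34
step 4: append 14 -> window=[34, 9, 14] -> max=34
step 5: append 35 -> window=[9, 14, 35] -> max=35
step 6: append 7 -> window=[14, 35, 7] -> max=35
step 7: append 33 -> window=[35, 7, 33] -> max=35
step 8: append 6 -> window=[7, 33, 6] -> max=33
step 9: append 10 -> window=[33, 6, 10] -> max=33
Recorded maximums: 34 34 35 35 35 33 33
Changes between consecutive maximums: 2

Answer: 2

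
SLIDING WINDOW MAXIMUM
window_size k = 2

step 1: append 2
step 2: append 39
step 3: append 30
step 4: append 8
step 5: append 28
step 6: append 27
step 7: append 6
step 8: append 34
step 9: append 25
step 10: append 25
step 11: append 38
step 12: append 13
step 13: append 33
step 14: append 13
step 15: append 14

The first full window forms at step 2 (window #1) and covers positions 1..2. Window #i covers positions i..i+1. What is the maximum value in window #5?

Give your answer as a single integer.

Answer: 28

Derivation:
step 1: append 2 -> window=[2] (not full yet)
step 2: append 39 -> window=[2, 39] -> max=39
step 3: append 30 -> window=[39, 30] -> max=39
step 4: append 8 -> window=[30, 8] -> max=30
step 5: append 28 -> window=[8, 28] -> max=28
step 6: append 27 -> window=[28, 27] -> max=28
Window #5 max = 28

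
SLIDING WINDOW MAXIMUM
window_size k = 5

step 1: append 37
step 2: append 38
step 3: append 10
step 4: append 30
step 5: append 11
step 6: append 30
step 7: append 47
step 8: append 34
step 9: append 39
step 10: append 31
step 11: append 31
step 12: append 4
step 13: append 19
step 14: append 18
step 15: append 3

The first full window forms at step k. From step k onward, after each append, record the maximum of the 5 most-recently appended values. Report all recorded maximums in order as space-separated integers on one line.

step 1: append 37 -> window=[37] (not full yet)
step 2: append 38 -> window=[37, 38] (not full yet)
step 3: append 10 -> window=[37, 38, 10] (not full yet)
step 4: append 30 -> window=[37, 38, 10, 30] (not full yet)
step 5: append 11 -> window=[37, 38, 10, 30, 11] -> max=38
step 6: append 30 -> window=[38, 10, 30, 11, 30] -> max=38
step 7: append 47 -> window=[10, 30, 11, 30, 47] -> max=47
step 8: append 34 -> window=[30, 11, 30, 47, 34] -> max=47
step 9: append 39 -> window=[11, 30, 47, 34, 39] -> max=47
step 10: append 31 -> window=[30, 47, 34, 39, 31] -> max=47
step 11: append 31 -> window=[47, 34, 39, 31, 31] -> max=47
step 12: append 4 -> window=[34, 39, 31, 31, 4] -> max=39
step 13: append 19 -> window=[39, 31, 31, 4, 19] -> max=39
step 14: append 18 -> window=[31, 31, 4, 19, 18] -> max=31
step 15: append 3 -> window=[31, 4, 19, 18, 3] -> max=31

Answer: 38 38 47 47 47 47 47 39 39 31 31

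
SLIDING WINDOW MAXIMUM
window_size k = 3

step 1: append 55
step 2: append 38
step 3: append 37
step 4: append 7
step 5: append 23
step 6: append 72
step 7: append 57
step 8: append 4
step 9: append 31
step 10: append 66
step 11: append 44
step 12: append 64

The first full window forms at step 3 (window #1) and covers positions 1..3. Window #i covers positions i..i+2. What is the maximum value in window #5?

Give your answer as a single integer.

step 1: append 55 -> window=[55] (not full yet)
step 2: append 38 -> window=[55, 38] (not full yet)
step 3: append 37 -> window=[55, 38, 37] -> max=55
step 4: append 7 -> window=[38, 37, 7] -> max=38
step 5: append 23 -> window=[37, 7, 23] -> max=37
step 6: append 72 -> window=[7, 23, 72] -> max=72
step 7: append 57 -> window=[23, 72, 57] -> max=72
Window #5 max = 72

Answer: 72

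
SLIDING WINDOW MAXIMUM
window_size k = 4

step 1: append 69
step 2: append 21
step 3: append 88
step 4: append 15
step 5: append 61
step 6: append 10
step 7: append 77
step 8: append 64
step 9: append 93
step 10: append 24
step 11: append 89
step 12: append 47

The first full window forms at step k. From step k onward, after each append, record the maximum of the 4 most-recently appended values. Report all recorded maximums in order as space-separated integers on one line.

step 1: append 69 -> window=[69] (not full yet)
step 2: append 21 -> window=[69, 21] (not full yet)
step 3: append 88 -> window=[69, 21, 88] (not full yet)
step 4: append 15 -> window=[69, 21, 88, 15] -> max=88
step 5: append 61 -> window=[21, 88, 15, 61] -> max=88
step 6: append 10 -> window=[88, 15, 61, 10] -> max=88
step 7: append 77 -> window=[15, 61, 10, 77] -> max=77
step 8: append 64 -> window=[61, 10, 77, 64] -> max=77
step 9: append 93 -> window=[10, 77, 64, 93] -> max=93
step 10: append 24 -> window=[77, 64, 93, 24] -> max=93
step 11: append 89 -> window=[64, 93, 24, 89] -> max=93
step 12: append 47 -> window=[93, 24, 89, 47] -> max=93

Answer: 88 88 88 77 77 93 93 93 93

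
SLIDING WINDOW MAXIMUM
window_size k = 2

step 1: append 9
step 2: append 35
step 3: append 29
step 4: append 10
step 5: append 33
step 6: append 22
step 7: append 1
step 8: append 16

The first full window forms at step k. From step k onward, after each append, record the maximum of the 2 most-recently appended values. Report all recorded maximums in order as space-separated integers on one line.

step 1: append 9 -> window=[9] (not full yet)
step 2: append 35 -> window=[9, 35] -> max=35
step 3: append 29 -> window=[35, 29] -> max=35
step 4: append 10 -> window=[29, 10] -> max=29
step 5: append 33 -> window=[10, 33] -> max=33
step 6: append 22 -> window=[33, 22] -> max=33
step 7: append 1 -> window=[22, 1] -> max=22
step 8: append 16 -> window=[1, 16] -> max=16

Answer: 35 35 29 33 33 22 16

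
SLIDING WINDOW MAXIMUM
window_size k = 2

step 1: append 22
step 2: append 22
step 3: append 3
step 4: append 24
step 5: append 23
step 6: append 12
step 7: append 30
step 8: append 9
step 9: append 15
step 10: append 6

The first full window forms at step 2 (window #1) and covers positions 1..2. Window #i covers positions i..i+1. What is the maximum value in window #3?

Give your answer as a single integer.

Answer: 24

Derivation:
step 1: append 22 -> window=[22] (not full yet)
step 2: append 22 -> window=[22, 22] -> max=22
step 3: append 3 -> window=[22, 3] -> max=22
step 4: append 24 -> window=[3, 24] -> max=24
Window #3 max = 24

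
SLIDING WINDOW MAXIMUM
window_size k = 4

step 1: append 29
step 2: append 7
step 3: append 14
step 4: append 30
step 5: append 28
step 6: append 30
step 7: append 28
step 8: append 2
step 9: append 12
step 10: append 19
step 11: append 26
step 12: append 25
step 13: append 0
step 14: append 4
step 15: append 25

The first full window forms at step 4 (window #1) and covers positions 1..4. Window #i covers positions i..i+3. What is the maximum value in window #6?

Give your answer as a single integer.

step 1: append 29 -> window=[29] (not full yet)
step 2: append 7 -> window=[29, 7] (not full yet)
step 3: append 14 -> window=[29, 7, 14] (not full yet)
step 4: append 30 -> window=[29, 7, 14, 30] -> max=30
step 5: append 28 -> window=[7, 14, 30, 28] -> max=30
step 6: append 30 -> window=[14, 30, 28, 30] -> max=30
step 7: append 28 -> window=[30, 28, 30, 28] -> max=30
step 8: append 2 -> window=[28, 30, 28, 2] -> max=30
step 9: append 12 -> window=[30, 28, 2, 12] -> max=30
Window #6 max = 30

Answer: 30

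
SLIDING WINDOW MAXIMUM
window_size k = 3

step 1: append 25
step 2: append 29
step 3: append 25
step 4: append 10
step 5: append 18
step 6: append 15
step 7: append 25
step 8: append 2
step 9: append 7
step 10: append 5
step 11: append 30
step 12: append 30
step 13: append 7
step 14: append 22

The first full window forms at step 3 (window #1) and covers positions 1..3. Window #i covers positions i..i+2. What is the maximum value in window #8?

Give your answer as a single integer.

Answer: 7

Derivation:
step 1: append 25 -> window=[25] (not full yet)
step 2: append 29 -> window=[25, 29] (not full yet)
step 3: append 25 -> window=[25, 29, 25] -> max=29
step 4: append 10 -> window=[29, 25, 10] -> max=29
step 5: append 18 -> window=[25, 10, 18] -> max=25
step 6: append 15 -> window=[10, 18, 15] -> max=18
step 7: append 25 -> window=[18, 15, 25] -> max=25
step 8: append 2 -> window=[15, 25, 2] -> max=25
step 9: append 7 -> window=[25, 2, 7] -> max=25
step 10: append 5 -> window=[2, 7, 5] -> max=7
Window #8 max = 7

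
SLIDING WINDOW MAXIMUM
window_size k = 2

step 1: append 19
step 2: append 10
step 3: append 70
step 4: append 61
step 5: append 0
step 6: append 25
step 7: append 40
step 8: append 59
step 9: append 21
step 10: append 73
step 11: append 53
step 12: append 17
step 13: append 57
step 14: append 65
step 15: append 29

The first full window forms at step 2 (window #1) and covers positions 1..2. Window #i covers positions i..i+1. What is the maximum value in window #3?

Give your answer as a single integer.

Answer: 70

Derivation:
step 1: append 19 -> window=[19] (not full yet)
step 2: append 10 -> window=[19, 10] -> max=19
step 3: append 70 -> window=[10, 70] -> max=70
step 4: append 61 -> window=[70, 61] -> max=70
Window #3 max = 70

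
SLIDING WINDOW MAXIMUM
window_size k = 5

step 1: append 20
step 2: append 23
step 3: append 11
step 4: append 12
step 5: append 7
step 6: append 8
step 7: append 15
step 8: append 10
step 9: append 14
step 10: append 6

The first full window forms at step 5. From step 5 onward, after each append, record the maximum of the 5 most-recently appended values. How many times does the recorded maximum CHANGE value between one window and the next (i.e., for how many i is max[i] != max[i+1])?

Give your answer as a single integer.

step 1: append 20 -> window=[20] (not full yet)
step 2: append 23 -> window=[20, 23] (not full yet)
step 3: append 11 -> window=[20, 23, 11] (not full yet)
step 4: append 12 -> window=[20, 23, 11, 12] (not full yet)
step 5: append 7 -> window=[20, 23, 11, 12, 7] -> max=23
step 6: append 8 -> window=[23, 11, 12, 7, 8] -> max=23
step 7: append 15 -> window=[11, 12, 7, 8, 15] -> max=15
step 8: append 10 -> window=[12, 7, 8, 15, 10] -> max=15
step 9: append 14 -> window=[7, 8, 15, 10, 14] -> max=15
step 10: append 6 -> window=[8, 15, 10, 14, 6] -> max=15
Recorded maximums: 23 23 15 15 15 15
Changes between consecutive maximums: 1

Answer: 1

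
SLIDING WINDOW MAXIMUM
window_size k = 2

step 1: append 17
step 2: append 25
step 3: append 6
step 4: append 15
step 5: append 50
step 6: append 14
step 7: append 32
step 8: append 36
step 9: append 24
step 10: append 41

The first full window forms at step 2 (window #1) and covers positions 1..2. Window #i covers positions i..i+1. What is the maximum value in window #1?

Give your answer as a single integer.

step 1: append 17 -> window=[17] (not full yet)
step 2: append 25 -> window=[17, 25] -> max=25
Window #1 max = 25

Answer: 25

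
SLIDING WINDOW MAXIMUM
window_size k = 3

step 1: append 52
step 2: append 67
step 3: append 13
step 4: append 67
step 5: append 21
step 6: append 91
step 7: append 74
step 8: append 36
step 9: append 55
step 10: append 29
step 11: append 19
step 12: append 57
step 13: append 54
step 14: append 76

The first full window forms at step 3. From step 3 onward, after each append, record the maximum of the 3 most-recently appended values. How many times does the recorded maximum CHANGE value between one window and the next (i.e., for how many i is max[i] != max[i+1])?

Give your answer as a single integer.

step 1: append 52 -> window=[52] (not full yet)
step 2: append 67 -> window=[52, 67] (not full yet)
step 3: append 13 -> window=[52, 67, 13] -> max=67
step 4: append 67 -> window=[67, 13, 67] -> max=67
step 5: append 21 -> window=[13, 67, 21] -> max=67
step 6: append 91 -> window=[67, 21, 91] -> max=91
step 7: append 74 -> window=[21, 91, 74] -> max=91
step 8: append 36 -> window=[91, 74, 36] -> max=91
step 9: append 55 -> window=[74, 36, 55] -> max=74
step 10: append 29 -> window=[36, 55, 29] -> max=55
step 11: append 19 -> window=[55, 29, 19] -> max=55
step 12: append 57 -> window=[29, 19, 57] -> max=57
step 13: append 54 -> window=[19, 57, 54] -> max=57
step 14: append 76 -> window=[57, 54, 76] -> max=76
Recorded maximums: 67 67 67 91 91 91 74 55 55 57 57 76
Changes between consecutive maximums: 5

Answer: 5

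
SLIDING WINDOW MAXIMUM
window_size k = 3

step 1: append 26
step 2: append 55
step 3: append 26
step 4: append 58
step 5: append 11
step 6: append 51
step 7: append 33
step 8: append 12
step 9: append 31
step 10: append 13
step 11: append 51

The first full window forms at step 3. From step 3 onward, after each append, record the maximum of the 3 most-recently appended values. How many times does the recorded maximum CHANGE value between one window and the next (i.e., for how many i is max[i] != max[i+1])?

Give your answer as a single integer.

step 1: append 26 -> window=[26] (not full yet)
step 2: append 55 -> window=[26, 55] (not full yet)
step 3: append 26 -> window=[26, 55, 26] -> max=55
step 4: append 58 -> window=[55, 26, 58] -> max=58
step 5: append 11 -> window=[26, 58, 11] -> max=58
step 6: append 51 -> window=[58, 11, 51] -> max=58
step 7: append 33 -> window=[11, 51, 33] -> max=51
step 8: append 12 -> window=[51, 33, 12] -> max=51
step 9: append 31 -> window=[33, 12, 31] -> max=33
step 10: append 13 -> window=[12, 31, 13] -> max=31
step 11: append 51 -> window=[31, 13, 51] -> max=51
Recorded maximums: 55 58 58 58 51 51 33 31 51
Changes between consecutive maximums: 5

Answer: 5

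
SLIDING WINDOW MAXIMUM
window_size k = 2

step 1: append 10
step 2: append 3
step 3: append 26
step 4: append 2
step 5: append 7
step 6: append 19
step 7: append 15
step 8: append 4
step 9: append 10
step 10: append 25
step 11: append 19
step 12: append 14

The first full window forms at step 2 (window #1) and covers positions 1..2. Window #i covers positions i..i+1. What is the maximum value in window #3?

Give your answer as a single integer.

Answer: 26

Derivation:
step 1: append 10 -> window=[10] (not full yet)
step 2: append 3 -> window=[10, 3] -> max=10
step 3: append 26 -> window=[3, 26] -> max=26
step 4: append 2 -> window=[26, 2] -> max=26
Window #3 max = 26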